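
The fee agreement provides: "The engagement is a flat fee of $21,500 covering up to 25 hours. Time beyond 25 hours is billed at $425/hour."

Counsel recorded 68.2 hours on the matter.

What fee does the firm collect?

Flat fee: $21,500.00
Excess hours: 68.2 − 25 = 43.2
Overrun: 43.2 × $425 = $18,360.00
Total: $21,500.00 + $18,360.00 = $39,860.00

$39,860.00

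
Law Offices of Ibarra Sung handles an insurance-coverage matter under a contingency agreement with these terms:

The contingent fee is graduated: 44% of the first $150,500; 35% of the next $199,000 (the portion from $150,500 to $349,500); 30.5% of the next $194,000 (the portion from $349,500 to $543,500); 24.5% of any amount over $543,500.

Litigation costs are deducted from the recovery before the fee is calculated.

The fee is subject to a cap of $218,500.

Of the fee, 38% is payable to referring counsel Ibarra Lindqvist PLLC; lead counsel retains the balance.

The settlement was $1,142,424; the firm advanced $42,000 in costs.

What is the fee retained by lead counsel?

Fee base (net of costs): $1,142,424 − $42,000 = $1,100,424
First $150,500 at 44% = $66,220.00
Next $199,000 at 35% = $69,650.00
Next $194,000 at 30.5% = $59,170.00
Remaining $556,924 at 24.5% = $136,446.38
Fee: $66,220.00 + $69,650.00 + $59,170.00 + $136,446.38 = $331,486.38
$331,486.38 exceeds the $218,500 cap, so the fee is capped at $218,500.00.
Referral share: 38% of $218,500.00 = $83,030.00; lead counsel retains $218,500.00 − $83,030.00 = $135,470.00.

$135,470.00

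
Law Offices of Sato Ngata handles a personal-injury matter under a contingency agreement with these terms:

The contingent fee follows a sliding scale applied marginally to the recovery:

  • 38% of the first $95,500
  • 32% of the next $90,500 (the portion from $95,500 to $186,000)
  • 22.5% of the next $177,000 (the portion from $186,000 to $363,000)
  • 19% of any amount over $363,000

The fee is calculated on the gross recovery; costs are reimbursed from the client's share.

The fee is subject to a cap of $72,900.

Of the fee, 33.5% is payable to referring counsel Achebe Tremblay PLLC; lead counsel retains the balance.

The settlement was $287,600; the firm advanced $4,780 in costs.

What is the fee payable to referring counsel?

$24,421.50

Fee base is the gross recovery, $287,600; costs are reimbursed separately.
First $95,500 at 38% = $36,290.00
Next $90,500 at 32% = $28,960.00
Remaining $101,600 at 22.5% = $22,860.00
Fee: $36,290.00 + $28,960.00 + $22,860.00 = $88,110.00
$88,110.00 exceeds the $72,900 cap, so the fee is capped at $72,900.00.
Referral share: 33.5% of $72,900.00 = $24,421.50; lead counsel retains $72,900.00 − $24,421.50 = $48,478.50.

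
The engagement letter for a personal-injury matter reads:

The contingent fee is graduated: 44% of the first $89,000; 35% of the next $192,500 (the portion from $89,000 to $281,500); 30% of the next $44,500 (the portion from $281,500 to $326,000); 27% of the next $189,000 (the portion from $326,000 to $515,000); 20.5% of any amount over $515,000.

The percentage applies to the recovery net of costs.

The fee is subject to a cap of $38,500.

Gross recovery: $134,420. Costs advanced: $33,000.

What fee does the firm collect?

Fee base (net of costs): $134,420 − $33,000 = $101,420
First $89,000 at 44% = $39,160.00
Remaining $12,420 at 35% = $4,347.00
Fee: $39,160.00 + $4,347.00 = $43,507.00
$43,507.00 exceeds the $38,500 cap, so the fee is capped at $38,500.00.

$38,500.00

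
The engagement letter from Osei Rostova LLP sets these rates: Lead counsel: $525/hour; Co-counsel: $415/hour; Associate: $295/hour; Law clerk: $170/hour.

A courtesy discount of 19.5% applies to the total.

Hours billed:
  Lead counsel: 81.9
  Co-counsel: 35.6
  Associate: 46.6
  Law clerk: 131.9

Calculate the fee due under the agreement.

Lead counsel: 81.9 × $525 = $42,997.50
Co-counsel: 35.6 × $415 = $14,774.00
Associate: 46.6 × $295 = $13,747.00
Law clerk: 131.9 × $170 = $22,423.00
Subtotal: $93,941.50
Less 19.5% discount: −$18,318.59
Total: $93,941.50 − $18,318.59 = $75,622.91

$75,622.91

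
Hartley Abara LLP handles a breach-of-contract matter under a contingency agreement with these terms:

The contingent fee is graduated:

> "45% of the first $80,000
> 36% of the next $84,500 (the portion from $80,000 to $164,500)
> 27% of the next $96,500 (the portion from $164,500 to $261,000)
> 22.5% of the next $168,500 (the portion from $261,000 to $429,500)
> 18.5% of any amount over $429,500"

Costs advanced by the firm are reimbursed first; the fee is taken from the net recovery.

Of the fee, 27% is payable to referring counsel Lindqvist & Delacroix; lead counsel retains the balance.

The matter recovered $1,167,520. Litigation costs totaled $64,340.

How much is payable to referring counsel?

$68,854.94

Fee base (net of costs): $1,167,520 − $64,340 = $1,103,180
First $80,000 at 45% = $36,000.00
Next $84,500 at 36% = $30,420.00
Next $96,500 at 27% = $26,055.00
Next $168,500 at 22.5% = $37,912.50
Remaining $673,680 at 18.5% = $124,630.80
Fee: $36,000.00 + $30,420.00 + $26,055.00 + $37,912.50 + $124,630.80 = $255,018.30
Referral share: 27% of $255,018.30 = $68,854.94; lead counsel retains $255,018.30 − $68,854.94 = $186,163.36.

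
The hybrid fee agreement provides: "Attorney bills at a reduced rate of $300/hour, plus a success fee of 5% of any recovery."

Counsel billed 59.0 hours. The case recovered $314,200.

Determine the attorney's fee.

Hourly: 59.0 × $300 = $17,700.00
Success fee: 5% of $314,200 = $15,710.00
Total: $17,700.00 + $15,710.00 = $33,410.00

$33,410.00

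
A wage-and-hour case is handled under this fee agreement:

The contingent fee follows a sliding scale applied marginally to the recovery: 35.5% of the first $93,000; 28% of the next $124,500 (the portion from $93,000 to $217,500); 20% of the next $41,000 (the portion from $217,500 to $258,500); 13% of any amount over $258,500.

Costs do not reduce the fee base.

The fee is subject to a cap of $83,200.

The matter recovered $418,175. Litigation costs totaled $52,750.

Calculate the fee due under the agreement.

Fee base is the gross recovery, $418,175; costs are reimbursed separately.
First $93,000 at 35.5% = $33,015.00
Next $124,500 at 28% = $34,860.00
Next $41,000 at 20% = $8,200.00
Remaining $159,675 at 13% = $20,757.75
Fee: $33,015.00 + $34,860.00 + $8,200.00 + $20,757.75 = $96,832.75
$96,832.75 exceeds the $83,200 cap, so the fee is capped at $83,200.00.

$83,200.00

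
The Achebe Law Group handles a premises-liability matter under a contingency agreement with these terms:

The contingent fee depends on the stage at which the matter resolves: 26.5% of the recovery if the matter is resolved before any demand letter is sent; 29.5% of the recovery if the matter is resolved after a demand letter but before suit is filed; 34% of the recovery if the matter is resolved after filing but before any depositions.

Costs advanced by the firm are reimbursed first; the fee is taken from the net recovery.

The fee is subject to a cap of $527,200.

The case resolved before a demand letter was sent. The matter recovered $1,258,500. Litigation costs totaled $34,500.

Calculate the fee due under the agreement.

$324,360.00

Fee base (net of costs): $1,258,500 − $34,500 = $1,224,000
The matter resolved before a demand letter was sent, so the 26.5% rate applies.
$1,224,000 × 26.5% = $324,360.00
$324,360.00 is under the $527,200 cap.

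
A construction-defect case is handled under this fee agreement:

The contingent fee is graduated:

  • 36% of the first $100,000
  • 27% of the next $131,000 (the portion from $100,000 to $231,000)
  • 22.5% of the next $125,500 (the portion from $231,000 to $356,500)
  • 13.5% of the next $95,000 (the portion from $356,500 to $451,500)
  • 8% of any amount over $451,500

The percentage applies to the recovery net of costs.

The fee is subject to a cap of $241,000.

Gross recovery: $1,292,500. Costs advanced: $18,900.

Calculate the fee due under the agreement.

$178,200.50

Fee base (net of costs): $1,292,500 − $18,900 = $1,273,600
First $100,000 at 36% = $36,000.00
Next $131,000 at 27% = $35,370.00
Next $125,500 at 22.5% = $28,237.50
Next $95,000 at 13.5% = $12,825.00
Remaining $822,100 at 8% = $65,768.00
Fee: $36,000.00 + $35,370.00 + $28,237.50 + $12,825.00 + $65,768.00 = $178,200.50
$178,200.50 is under the $241,000 cap.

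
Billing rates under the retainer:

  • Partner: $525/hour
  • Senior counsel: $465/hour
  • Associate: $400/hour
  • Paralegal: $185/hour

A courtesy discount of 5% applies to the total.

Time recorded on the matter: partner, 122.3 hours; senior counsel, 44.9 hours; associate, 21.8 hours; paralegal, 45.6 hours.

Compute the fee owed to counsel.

$97,129.90

Partner: 122.3 × $525 = $64,207.50
Senior counsel: 44.9 × $465 = $20,878.50
Associate: 21.8 × $400 = $8,720.00
Paralegal: 45.6 × $185 = $8,436.00
Subtotal: $102,242.00
Less 5% discount: −$5,112.10
Total: $102,242.00 − $5,112.10 = $97,129.90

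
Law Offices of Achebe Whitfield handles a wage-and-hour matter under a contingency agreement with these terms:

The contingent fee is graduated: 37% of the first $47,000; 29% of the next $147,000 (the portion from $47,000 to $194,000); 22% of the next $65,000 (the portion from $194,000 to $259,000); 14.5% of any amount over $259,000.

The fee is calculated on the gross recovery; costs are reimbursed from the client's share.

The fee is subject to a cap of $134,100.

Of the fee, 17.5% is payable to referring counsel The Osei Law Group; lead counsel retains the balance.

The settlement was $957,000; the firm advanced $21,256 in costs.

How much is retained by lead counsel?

$110,632.50

Fee base is the gross recovery, $957,000; costs are reimbursed separately.
First $47,000 at 37% = $17,390.00
Next $147,000 at 29% = $42,630.00
Next $65,000 at 22% = $14,300.00
Remaining $698,000 at 14.5% = $101,210.00
Fee: $17,390.00 + $42,630.00 + $14,300.00 + $101,210.00 = $175,530.00
$175,530.00 exceeds the $134,100 cap, so the fee is capped at $134,100.00.
Referral share: 17.5% of $134,100.00 = $23,467.50; lead counsel retains $134,100.00 − $23,467.50 = $110,632.50.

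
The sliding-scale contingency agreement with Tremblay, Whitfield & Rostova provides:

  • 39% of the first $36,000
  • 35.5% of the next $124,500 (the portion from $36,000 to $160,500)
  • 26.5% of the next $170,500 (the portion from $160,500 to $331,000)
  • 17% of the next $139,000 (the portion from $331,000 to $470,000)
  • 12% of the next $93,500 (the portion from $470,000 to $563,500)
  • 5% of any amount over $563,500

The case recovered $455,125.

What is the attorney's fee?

$124,521.25

First $36,000 at 39% = $14,040.00
Next $124,500 at 35.5% = $44,197.50
Next $170,500 at 26.5% = $45,182.50
Remaining $124,125 at 17% = $21,101.25
Fee: $14,040.00 + $44,197.50 + $45,182.50 + $21,101.25 = $124,521.25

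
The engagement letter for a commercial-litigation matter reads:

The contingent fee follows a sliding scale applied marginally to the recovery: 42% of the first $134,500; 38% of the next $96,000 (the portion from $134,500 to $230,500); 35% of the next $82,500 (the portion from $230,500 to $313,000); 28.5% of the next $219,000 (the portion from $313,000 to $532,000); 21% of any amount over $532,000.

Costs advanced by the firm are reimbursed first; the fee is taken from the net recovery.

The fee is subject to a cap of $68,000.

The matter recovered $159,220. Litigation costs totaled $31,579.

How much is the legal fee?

Fee base (net of costs): $159,220 − $31,579 = $127,641
First $127,641 at 42% = $53,609.22
$53,609.22 is under the $68,000 cap.

$53,609.22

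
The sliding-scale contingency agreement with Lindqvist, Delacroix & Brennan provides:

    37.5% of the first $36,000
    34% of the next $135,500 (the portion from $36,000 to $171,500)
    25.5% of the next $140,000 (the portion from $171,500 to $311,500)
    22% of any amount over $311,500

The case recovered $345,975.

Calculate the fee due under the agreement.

First $36,000 at 37.5% = $13,500.00
Next $135,500 at 34% = $46,070.00
Next $140,000 at 25.5% = $35,700.00
Remaining $34,475 at 22% = $7,584.50
Fee: $13,500.00 + $46,070.00 + $35,700.00 + $7,584.50 = $102,854.50

$102,854.50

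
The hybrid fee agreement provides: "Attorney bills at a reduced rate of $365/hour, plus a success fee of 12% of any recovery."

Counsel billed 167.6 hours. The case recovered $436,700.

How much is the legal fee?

Hourly: 167.6 × $365 = $61,174.00
Success fee: 12% of $436,700 = $52,404.00
Total: $61,174.00 + $52,404.00 = $113,578.00

$113,578.00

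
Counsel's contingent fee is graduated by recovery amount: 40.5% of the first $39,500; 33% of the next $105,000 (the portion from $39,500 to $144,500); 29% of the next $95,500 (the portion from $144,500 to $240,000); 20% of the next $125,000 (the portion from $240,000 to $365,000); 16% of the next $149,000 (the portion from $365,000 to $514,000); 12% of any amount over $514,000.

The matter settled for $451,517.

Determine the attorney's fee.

First $39,500 at 40.5% = $15,997.50
Next $105,000 at 33% = $34,650.00
Next $95,500 at 29% = $27,695.00
Next $125,000 at 20% = $25,000.00
Remaining $86,517 at 16% = $13,842.72
Fee: $15,997.50 + $34,650.00 + $27,695.00 + $25,000.00 + $13,842.72 = $117,185.22

$117,185.22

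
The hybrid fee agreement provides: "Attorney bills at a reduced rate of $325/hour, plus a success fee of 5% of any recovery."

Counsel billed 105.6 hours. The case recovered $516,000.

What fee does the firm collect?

$60,120.00

Hourly: 105.6 × $325 = $34,320.00
Success fee: 5% of $516,000 = $25,800.00
Total: $34,320.00 + $25,800.00 = $60,120.00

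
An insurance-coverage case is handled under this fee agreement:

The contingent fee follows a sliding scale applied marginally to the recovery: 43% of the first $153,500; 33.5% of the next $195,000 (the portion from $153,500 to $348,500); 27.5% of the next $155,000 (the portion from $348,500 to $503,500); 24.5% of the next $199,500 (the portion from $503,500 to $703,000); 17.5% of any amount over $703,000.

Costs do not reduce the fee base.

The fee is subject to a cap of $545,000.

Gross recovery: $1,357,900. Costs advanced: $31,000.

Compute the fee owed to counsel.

$337,440.00

Fee base is the gross recovery, $1,357,900; costs are reimbursed separately.
First $153,500 at 43% = $66,005.00
Next $195,000 at 33.5% = $65,325.00
Next $155,000 at 27.5% = $42,625.00
Next $199,500 at 24.5% = $48,877.50
Remaining $654,900 at 17.5% = $114,607.50
Fee: $66,005.00 + $65,325.00 + $42,625.00 + $48,877.50 + $114,607.50 = $337,440.00
$337,440.00 is under the $545,000 cap.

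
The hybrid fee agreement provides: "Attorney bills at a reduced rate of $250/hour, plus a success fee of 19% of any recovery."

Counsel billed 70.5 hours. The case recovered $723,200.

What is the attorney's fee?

Hourly: 70.5 × $250 = $17,625.00
Success fee: 19% of $723,200 = $137,408.00
Total: $17,625.00 + $137,408.00 = $155,033.00

$155,033.00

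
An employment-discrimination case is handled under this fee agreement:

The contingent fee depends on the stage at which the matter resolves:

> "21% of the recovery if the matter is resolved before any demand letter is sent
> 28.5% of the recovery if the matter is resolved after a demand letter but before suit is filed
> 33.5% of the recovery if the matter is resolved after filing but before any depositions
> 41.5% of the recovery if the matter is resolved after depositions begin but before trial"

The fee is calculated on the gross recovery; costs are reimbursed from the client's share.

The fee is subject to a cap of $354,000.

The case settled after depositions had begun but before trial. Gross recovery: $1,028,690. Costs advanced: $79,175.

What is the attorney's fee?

Fee base is the gross recovery, $1,028,690; costs are reimbursed separately.
The matter settled after depositions had begun but before trial, so the 41.5% rate applies.
$1,028,690 × 41.5% = $426,906.35
$426,906.35 exceeds the $354,000 cap, so the fee is capped at $354,000.00.

$354,000.00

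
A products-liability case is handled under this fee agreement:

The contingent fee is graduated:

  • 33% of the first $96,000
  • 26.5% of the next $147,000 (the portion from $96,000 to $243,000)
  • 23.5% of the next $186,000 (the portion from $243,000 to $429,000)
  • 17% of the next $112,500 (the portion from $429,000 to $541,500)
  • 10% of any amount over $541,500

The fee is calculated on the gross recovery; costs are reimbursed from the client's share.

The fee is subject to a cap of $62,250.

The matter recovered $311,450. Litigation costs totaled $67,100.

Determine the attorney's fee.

$62,250.00

Fee base is the gross recovery, $311,450; costs are reimbursed separately.
First $96,000 at 33% = $31,680.00
Next $147,000 at 26.5% = $38,955.00
Remaining $68,450 at 23.5% = $16,085.75
Fee: $31,680.00 + $38,955.00 + $16,085.75 = $86,720.75
$86,720.75 exceeds the $62,250 cap, so the fee is capped at $62,250.00.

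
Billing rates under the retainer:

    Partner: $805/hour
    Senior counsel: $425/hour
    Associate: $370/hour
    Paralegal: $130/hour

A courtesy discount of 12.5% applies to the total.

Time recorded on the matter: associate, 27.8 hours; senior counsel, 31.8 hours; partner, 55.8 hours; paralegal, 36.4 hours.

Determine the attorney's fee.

Partner: 55.8 × $805 = $44,919.00
Senior counsel: 31.8 × $425 = $13,515.00
Associate: 27.8 × $370 = $10,286.00
Paralegal: 36.4 × $130 = $4,732.00
Subtotal: $73,452.00
Less 12.5% discount: −$9,181.50
Total: $73,452.00 − $9,181.50 = $64,270.50

$64,270.50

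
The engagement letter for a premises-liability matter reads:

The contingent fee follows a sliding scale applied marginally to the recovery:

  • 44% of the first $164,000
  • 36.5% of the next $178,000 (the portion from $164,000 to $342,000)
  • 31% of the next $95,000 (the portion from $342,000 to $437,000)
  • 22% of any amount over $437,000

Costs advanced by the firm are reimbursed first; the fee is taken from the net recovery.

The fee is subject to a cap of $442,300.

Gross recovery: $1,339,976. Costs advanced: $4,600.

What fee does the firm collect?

$364,222.72

Fee base (net of costs): $1,339,976 − $4,600 = $1,335,376
First $164,000 at 44% = $72,160.00
Next $178,000 at 36.5% = $64,970.00
Next $95,000 at 31% = $29,450.00
Remaining $898,376 at 22% = $197,642.72
Fee: $72,160.00 + $64,970.00 + $29,450.00 + $197,642.72 = $364,222.72
$364,222.72 is under the $442,300 cap.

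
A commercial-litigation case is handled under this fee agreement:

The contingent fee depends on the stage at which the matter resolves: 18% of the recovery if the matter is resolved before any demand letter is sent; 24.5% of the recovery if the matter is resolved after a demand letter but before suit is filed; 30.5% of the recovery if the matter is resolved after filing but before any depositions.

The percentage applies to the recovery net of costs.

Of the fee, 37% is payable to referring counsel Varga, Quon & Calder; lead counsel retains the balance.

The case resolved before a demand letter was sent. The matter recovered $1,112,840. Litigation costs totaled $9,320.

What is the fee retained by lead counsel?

$125,139.17

Fee base (net of costs): $1,112,840 − $9,320 = $1,103,520
The matter resolved before a demand letter was sent, so the 18% rate applies.
$1,103,520 × 18% = $198,633.60
Referral share: 37% of $198,633.60 = $73,494.43; lead counsel retains $198,633.60 − $73,494.43 = $125,139.17.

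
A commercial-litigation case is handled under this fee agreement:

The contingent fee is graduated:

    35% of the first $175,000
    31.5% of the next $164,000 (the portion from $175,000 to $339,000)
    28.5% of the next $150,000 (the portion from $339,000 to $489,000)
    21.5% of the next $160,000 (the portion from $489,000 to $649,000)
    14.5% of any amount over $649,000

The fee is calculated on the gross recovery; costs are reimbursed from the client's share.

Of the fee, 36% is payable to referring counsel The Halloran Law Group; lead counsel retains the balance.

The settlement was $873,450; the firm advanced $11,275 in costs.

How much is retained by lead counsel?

Fee base is the gross recovery, $873,450; costs are reimbursed separately.
First $175,000 at 35% = $61,250.00
Next $164,000 at 31.5% = $51,660.00
Next $150,000 at 28.5% = $42,750.00
Next $160,000 at 21.5% = $34,400.00
Remaining $224,450 at 14.5% = $32,545.25
Fee: $61,250.00 + $51,660.00 + $42,750.00 + $34,400.00 + $32,545.25 = $222,605.25
Referral share: 36% of $222,605.25 = $80,137.89; lead counsel retains $222,605.25 − $80,137.89 = $142,467.36.

$142,467.36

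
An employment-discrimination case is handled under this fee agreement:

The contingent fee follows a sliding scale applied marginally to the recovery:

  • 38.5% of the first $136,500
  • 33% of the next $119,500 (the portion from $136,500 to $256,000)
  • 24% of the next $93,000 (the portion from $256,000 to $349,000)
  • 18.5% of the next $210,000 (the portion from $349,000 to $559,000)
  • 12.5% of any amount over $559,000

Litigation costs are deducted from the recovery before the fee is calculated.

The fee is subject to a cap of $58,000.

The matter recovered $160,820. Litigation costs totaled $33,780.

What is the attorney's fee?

Fee base (net of costs): $160,820 − $33,780 = $127,040
First $127,040 at 38.5% = $48,910.40
$48,910.40 is under the $58,000 cap.

$48,910.40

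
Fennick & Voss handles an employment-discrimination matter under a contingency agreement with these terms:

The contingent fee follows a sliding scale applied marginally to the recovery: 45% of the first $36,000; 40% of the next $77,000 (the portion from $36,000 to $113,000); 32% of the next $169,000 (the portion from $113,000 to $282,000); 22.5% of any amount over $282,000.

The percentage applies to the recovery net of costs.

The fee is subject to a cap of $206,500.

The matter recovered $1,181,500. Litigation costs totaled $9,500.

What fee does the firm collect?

$206,500.00

Fee base (net of costs): $1,181,500 − $9,500 = $1,172,000
First $36,000 at 45% = $16,200.00
Next $77,000 at 40% = $30,800.00
Next $169,000 at 32% = $54,080.00
Remaining $890,000 at 22.5% = $200,250.00
Fee: $16,200.00 + $30,800.00 + $54,080.00 + $200,250.00 = $301,330.00
$301,330.00 exceeds the $206,500 cap, so the fee is capped at $206,500.00.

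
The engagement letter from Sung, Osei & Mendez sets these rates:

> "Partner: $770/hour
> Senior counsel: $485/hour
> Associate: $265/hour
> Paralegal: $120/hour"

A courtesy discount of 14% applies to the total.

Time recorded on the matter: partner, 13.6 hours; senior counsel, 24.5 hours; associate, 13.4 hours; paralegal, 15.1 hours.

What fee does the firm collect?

$23,837.05

Partner: 13.6 × $770 = $10,472.00
Senior counsel: 24.5 × $485 = $11,882.50
Associate: 13.4 × $265 = $3,551.00
Paralegal: 15.1 × $120 = $1,812.00
Subtotal: $27,717.50
Less 14% discount: −$3,880.45
Total: $27,717.50 − $3,880.45 = $23,837.05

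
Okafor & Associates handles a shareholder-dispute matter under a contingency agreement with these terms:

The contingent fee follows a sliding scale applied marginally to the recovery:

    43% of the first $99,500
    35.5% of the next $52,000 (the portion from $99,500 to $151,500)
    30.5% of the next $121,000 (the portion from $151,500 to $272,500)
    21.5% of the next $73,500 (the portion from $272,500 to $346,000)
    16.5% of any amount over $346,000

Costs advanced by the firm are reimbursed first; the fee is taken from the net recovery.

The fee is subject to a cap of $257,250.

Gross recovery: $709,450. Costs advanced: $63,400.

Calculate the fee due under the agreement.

Fee base (net of costs): $709,450 − $63,400 = $646,050
First $99,500 at 43% = $42,785.00
Next $52,000 at 35.5% = $18,460.00
Next $121,000 at 30.5% = $36,905.00
Next $73,500 at 21.5% = $15,802.50
Remaining $300,050 at 16.5% = $49,508.25
Fee: $42,785.00 + $18,460.00 + $36,905.00 + $15,802.50 + $49,508.25 = $163,460.75
$163,460.75 is under the $257,250 cap.

$163,460.75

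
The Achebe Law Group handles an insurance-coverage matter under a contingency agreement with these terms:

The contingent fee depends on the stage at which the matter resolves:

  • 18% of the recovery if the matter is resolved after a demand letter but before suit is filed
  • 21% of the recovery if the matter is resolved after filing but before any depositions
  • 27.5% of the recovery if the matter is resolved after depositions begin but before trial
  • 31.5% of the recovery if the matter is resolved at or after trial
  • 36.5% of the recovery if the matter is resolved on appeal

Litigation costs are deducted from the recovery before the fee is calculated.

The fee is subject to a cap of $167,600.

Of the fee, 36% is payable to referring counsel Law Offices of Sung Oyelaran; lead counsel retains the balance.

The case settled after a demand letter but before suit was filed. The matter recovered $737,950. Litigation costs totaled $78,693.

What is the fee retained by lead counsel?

$75,946.41

Fee base (net of costs): $737,950 − $78,693 = $659,257
The matter settled after a demand letter but before suit was filed, so the 18% rate applies.
$659,257 × 18% = $118,666.26
$118,666.26 is under the $167,600 cap.
Referral share: 36% of $118,666.26 = $42,719.85; lead counsel retains $118,666.26 − $42,719.85 = $75,946.41.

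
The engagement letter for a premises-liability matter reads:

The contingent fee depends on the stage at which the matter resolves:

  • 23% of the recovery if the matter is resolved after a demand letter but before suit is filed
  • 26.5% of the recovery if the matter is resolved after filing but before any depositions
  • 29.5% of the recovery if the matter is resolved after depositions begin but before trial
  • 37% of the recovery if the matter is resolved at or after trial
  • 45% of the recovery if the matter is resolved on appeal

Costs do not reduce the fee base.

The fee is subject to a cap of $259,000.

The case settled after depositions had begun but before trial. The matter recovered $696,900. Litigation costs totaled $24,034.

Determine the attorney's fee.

Fee base is the gross recovery, $696,900; costs are reimbursed separately.
The matter settled after depositions had begun but before trial, so the 29.5% rate applies.
$696,900 × 29.5% = $205,585.50
$205,585.50 is under the $259,000 cap.

$205,585.50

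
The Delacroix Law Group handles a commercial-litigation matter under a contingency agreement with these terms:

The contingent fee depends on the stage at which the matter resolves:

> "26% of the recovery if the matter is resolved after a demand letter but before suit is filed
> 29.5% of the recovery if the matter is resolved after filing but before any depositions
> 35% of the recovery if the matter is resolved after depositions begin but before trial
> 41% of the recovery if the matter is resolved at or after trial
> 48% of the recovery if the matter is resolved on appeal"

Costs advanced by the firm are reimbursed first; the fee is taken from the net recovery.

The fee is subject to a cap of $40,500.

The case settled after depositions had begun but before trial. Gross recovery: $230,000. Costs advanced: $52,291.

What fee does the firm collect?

$40,500.00

Fee base (net of costs): $230,000 − $52,291 = $177,709
The matter settled after depositions had begun but before trial, so the 35% rate applies.
$177,709 × 35% = $62,198.15
$62,198.15 exceeds the $40,500 cap, so the fee is capped at $40,500.00.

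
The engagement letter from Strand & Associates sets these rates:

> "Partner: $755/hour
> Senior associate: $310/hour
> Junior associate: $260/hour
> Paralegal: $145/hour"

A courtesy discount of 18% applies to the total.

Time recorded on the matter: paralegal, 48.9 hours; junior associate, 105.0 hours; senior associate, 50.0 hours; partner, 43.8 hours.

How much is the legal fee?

$68,026.79

Partner: 43.8 × $755 = $33,069.00
Senior associate: 50.0 × $310 = $15,500.00
Junior associate: 105.0 × $260 = $27,300.00
Paralegal: 48.9 × $145 = $7,090.50
Subtotal: $82,959.50
Less 18% discount: −$14,932.71
Total: $82,959.50 − $14,932.71 = $68,026.79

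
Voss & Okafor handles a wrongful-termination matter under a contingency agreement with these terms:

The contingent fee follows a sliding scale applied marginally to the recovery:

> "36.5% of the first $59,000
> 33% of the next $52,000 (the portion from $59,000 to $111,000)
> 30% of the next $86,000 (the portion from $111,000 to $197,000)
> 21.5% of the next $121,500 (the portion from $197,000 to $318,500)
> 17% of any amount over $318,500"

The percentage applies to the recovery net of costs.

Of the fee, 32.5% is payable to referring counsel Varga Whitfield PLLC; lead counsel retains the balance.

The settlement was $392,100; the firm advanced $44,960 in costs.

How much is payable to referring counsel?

$31,033.05

Fee base (net of costs): $392,100 − $44,960 = $347,140
First $59,000 at 36.5% = $21,535.00
Next $52,000 at 33% = $17,160.00
Next $86,000 at 30% = $25,800.00
Next $121,500 at 21.5% = $26,122.50
Remaining $28,640 at 17% = $4,868.80
Fee: $21,535.00 + $17,160.00 + $25,800.00 + $26,122.50 + $4,868.80 = $95,486.30
Referral share: 32.5% of $95,486.30 = $31,033.05; lead counsel retains $95,486.30 − $31,033.05 = $64,453.25.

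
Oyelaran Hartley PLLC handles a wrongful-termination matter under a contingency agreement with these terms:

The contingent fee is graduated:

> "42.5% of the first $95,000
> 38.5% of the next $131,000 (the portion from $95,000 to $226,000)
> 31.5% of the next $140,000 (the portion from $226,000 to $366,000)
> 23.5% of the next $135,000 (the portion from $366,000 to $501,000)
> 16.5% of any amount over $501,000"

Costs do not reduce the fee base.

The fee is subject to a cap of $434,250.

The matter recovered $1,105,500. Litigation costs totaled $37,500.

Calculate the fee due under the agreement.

$266,377.50

Fee base is the gross recovery, $1,105,500; costs are reimbursed separately.
First $95,000 at 42.5% = $40,375.00
Next $131,000 at 38.5% = $50,435.00
Next $140,000 at 31.5% = $44,100.00
Next $135,000 at 23.5% = $31,725.00
Remaining $604,500 at 16.5% = $99,742.50
Fee: $40,375.00 + $50,435.00 + $44,100.00 + $31,725.00 + $99,742.50 = $266,377.50
$266,377.50 is under the $434,250 cap.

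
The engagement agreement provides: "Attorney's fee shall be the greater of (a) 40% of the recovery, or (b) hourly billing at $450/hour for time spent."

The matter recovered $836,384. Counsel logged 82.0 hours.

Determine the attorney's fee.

$334,553.60

(a) 40% of $836,384 = $334,553.60
(b) 82.0 × $450 = $36,900.00
The greater is (a): $334,553.60.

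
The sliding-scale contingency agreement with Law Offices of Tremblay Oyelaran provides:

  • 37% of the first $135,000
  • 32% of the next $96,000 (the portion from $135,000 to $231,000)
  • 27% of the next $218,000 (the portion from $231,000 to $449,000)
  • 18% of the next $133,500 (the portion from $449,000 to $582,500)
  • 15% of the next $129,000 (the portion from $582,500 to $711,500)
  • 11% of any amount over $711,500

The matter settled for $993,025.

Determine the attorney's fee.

$213,877.75

First $135,000 at 37% = $49,950.00
Next $96,000 at 32% = $30,720.00
Next $218,000 at 27% = $58,860.00
Next $133,500 at 18% = $24,030.00
Next $129,000 at 15% = $19,350.00
Remaining $281,525 at 11% = $30,967.75
Fee: $49,950.00 + $30,720.00 + $58,860.00 + $24,030.00 + $19,350.00 + $30,967.75 = $213,877.75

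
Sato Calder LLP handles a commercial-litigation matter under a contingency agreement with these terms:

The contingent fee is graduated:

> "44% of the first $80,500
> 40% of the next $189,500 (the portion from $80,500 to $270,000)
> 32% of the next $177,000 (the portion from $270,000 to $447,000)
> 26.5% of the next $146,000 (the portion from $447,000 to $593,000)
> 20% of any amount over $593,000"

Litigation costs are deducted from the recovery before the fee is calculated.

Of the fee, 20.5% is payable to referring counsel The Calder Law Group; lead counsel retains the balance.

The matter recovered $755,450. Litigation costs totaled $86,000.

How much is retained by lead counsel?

Fee base (net of costs): $755,450 − $86,000 = $669,450
First $80,500 at 44% = $35,420.00
Next $189,500 at 40% = $75,800.00
Next $177,000 at 32% = $56,640.00
Next $146,000 at 26.5% = $38,690.00
Remaining $76,450 at 20% = $15,290.00
Fee: $35,420.00 + $75,800.00 + $56,640.00 + $38,690.00 + $15,290.00 = $221,840.00
Referral share: 20.5% of $221,840.00 = $45,477.20; lead counsel retains $221,840.00 − $45,477.20 = $176,362.80.

$176,362.80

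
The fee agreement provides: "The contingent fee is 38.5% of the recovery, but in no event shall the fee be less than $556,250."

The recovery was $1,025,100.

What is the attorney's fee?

$556,250.00

38.5% of $1,025,100 = $394,663.50
That is below the $556,250 minimum, so the minimum applies.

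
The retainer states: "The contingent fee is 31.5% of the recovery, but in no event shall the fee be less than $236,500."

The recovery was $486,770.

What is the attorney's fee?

$236,500.00

31.5% of $486,770 = $153,332.55
That is below the $236,500 minimum, so the minimum applies.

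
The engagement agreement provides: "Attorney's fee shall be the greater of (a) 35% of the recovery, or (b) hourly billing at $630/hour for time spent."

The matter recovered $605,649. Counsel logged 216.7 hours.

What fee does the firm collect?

(a) 35% of $605,649 = $211,977.15
(b) 216.7 × $630 = $136,521.00
The greater is (a): $211,977.15.

$211,977.15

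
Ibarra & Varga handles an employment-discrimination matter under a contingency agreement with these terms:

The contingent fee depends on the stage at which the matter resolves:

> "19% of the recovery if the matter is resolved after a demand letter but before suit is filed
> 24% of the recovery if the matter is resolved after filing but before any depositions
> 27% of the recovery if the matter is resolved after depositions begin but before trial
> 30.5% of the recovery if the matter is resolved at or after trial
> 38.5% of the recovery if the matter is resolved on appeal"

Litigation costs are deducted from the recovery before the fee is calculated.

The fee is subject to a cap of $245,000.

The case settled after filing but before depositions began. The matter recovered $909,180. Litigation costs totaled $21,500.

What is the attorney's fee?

$213,043.20

Fee base (net of costs): $909,180 − $21,500 = $887,680
The matter settled after filing but before depositions began, so the 24% rate applies.
$887,680 × 24% = $213,043.20
$213,043.20 is under the $245,000 cap.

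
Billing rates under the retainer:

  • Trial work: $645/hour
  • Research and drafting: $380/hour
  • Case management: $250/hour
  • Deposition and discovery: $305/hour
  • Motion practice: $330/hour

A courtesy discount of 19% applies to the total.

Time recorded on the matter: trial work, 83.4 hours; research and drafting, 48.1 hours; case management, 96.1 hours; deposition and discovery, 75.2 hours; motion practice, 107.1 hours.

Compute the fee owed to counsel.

Trial work: 83.4 × $645 = $53,793.00
Research and drafting: 48.1 × $380 = $18,278.00
Case management: 96.1 × $250 = $24,025.00
Deposition and discovery: 75.2 × $305 = $22,936.00
Motion practice: 107.1 × $330 = $35,343.00
Subtotal: $154,375.00
Less 19% discount: −$29,331.25
Total: $154,375.00 − $29,331.25 = $125,043.75

$125,043.75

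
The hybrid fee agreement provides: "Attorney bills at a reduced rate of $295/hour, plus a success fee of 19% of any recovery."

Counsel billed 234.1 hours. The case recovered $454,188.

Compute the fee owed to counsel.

$155,355.22

Hourly: 234.1 × $295 = $69,059.50
Success fee: 19% of $454,188 = $86,295.72
Total: $69,059.50 + $86,295.72 = $155,355.22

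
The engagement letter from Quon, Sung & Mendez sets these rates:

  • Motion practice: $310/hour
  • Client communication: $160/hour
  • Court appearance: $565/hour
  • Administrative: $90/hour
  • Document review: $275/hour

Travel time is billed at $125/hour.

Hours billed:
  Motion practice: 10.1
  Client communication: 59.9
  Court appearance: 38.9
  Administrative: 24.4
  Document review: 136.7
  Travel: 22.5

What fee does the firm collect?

$77,294.50

Motion practice: 10.1 × $310 = $3,131.00
Client communication: 59.9 × $160 = $9,584.00
Court appearance: 38.9 × $565 = $21,978.50
Administrative: 24.4 × $90 = $2,196.00
Document review: 136.7 × $275 = $37,592.50
Subtotal: $3,131.00 + $9,584.00 + $21,978.50 + $2,196.00 + $37,592.50 = $74,482.00
Travel: 22.5 × $125 = $2,812.50
Total: $74,482.00 + $2,812.50 = $77,294.50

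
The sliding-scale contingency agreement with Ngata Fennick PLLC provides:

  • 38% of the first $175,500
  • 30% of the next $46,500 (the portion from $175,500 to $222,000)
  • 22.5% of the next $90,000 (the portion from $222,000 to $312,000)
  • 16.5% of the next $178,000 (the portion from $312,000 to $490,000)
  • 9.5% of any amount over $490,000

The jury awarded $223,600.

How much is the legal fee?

First $175,500 at 38% = $66,690.00
Next $46,500 at 30% = $13,950.00
Remaining $1,600 at 22.5% = $360.00
Fee: $66,690.00 + $13,950.00 + $360.00 = $81,000.00

$81,000.00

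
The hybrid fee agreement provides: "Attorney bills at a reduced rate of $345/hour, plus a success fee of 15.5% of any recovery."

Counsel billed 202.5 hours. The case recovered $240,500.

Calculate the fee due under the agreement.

Hourly: 202.5 × $345 = $69,862.50
Success fee: 15.5% of $240,500 = $37,277.50
Total: $69,862.50 + $37,277.50 = $107,140.00

$107,140.00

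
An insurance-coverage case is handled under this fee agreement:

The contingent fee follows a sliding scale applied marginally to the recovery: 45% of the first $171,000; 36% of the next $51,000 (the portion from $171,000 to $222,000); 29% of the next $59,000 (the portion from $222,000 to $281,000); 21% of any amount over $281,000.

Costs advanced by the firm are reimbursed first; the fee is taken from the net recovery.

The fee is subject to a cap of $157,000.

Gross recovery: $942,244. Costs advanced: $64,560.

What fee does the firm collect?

Fee base (net of costs): $942,244 − $64,560 = $877,684
First $171,000 at 45% = $76,950.00
Next $51,000 at 36% = $18,360.00
Next $59,000 at 29% = $17,110.00
Remaining $596,684 at 21% = $125,303.64
Fee: $76,950.00 + $18,360.00 + $17,110.00 + $125,303.64 = $237,723.64
$237,723.64 exceeds the $157,000 cap, so the fee is capped at $157,000.00.

$157,000.00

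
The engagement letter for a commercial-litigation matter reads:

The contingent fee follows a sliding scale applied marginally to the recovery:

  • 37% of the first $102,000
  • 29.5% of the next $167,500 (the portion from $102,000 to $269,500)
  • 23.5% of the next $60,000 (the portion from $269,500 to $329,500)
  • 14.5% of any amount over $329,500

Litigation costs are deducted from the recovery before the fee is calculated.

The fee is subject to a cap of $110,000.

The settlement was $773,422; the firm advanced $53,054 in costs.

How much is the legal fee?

Fee base (net of costs): $773,422 − $53,054 = $720,368
First $102,000 at 37% = $37,740.00
Next $167,500 at 29.5% = $49,412.50
Next $60,000 at 23.5% = $14,100.00
Remaining $390,868 at 14.5% = $56,675.86
Fee: $37,740.00 + $49,412.50 + $14,100.00 + $56,675.86 = $157,928.36
$157,928.36 exceeds the $110,000 cap, so the fee is capped at $110,000.00.

$110,000.00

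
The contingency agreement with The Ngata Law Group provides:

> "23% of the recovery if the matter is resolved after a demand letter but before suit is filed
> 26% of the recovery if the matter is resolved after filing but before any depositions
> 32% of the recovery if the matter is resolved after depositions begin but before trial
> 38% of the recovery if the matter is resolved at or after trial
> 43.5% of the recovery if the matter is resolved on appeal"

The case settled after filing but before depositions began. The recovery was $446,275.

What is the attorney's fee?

The matter settled after filing but before depositions began, so the 26% rate applies.
$446,275 × 26% = $116,031.50

$116,031.50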